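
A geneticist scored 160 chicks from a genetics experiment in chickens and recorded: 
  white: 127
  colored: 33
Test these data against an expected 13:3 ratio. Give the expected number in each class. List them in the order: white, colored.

Expected counts for N = 160 under a 13:3 ratio (total parts = 16):
  white: 160 × 13/16 = 130
  colored: 160 × 3/16 = 30

130, 30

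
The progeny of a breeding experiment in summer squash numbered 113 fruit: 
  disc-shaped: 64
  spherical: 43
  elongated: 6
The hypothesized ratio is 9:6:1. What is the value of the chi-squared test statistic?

0.172

Expected counts for N = 113 under a 9:6:1 ratio (total parts = 16):
  disc-shaped: 113 × 9/16 = 63.5625
  spherical: 113 × 6/16 = 42.375
  elongated: 113 × 1/16 = 7.0625
χ² = Σ (O − E)² / E
  disc-shaped: (64 − 63.5625)² / 63.5625 = 0.0030
  spherical: (43 − 42.375)² / 42.375 = 0.0092
  elongated: (6 − 7.0625)² / 7.0625 = 0.1598
χ² = 0.0030 + 0.0092 + 0.1598 = 0.172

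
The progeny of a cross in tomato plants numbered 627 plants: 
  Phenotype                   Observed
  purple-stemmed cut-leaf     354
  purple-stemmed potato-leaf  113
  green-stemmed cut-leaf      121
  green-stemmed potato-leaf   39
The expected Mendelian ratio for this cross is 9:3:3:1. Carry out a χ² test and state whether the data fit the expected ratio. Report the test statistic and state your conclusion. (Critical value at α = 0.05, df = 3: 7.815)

The 9:3:3:1 ratio has 16 parts, so with N = 627 the expected counts are:
  purple-stemmed cut-leaf: 627 × 9/16 = 352.6875
  purple-stemmed potato-leaf: 627 × 3/16 = 117.5625
  green-stemmed cut-leaf: 627 × 3/16 = 117.5625
  green-stemmed potato-leaf: 627 × 1/16 = 39.1875
χ² = Σ (O − E)² / E
  purple-stemmed cut-leaf: (354 − 352.6875)² / 352.6875 = 0.0049
  purple-stemmed potato-leaf: (113 − 117.5625)² / 117.5625 = 0.1771
  green-stemmed cut-leaf: (121 − 117.5625)² / 117.5625 = 0.1005
  green-stemmed potato-leaf: (39 − 39.1875)² / 39.1875 = 0.0009
χ² = 0.0049 + 0.1771 + 0.1005 + 0.0009 = 0.2834 ≈ 0.283
Degrees of freedom = 4 − 1 = 3; critical value at α = 0.05 is 7.815.
Since 0.283 < 7.815, we fail to reject the null hypothesis — the data are consistent with the 9:3:3:1 ratio.

0.283; consistent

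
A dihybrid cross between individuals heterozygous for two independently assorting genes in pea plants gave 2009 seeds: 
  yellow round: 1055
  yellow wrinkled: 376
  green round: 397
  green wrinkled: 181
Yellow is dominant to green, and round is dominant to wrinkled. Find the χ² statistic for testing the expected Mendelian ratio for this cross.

30.559

A dihybrid F₂ with independent assortment and complete dominance at both loci gives a 9:3:3:1 phenotypic ratio.
Total ratio parts = 16. Expected numbers out of 2009:
  yellow round: 2009 × 9/16 = 1130.0625
  yellow wrinkled: 2009 × 3/16 = 376.6875
  green round: 2009 × 3/16 = 376.6875
  green wrinkled: 2009 × 1/16 = 125.5625
χ² = Σ (O − E)² / E
  yellow round: (1055 − 1130.0625)² / 1130.0625 = 4.9859
  yellow wrinkled: (376 − 376.6875)² / 376.6875 = 0.0013
  green round: (397 − 376.6875)² / 376.6875 = 1.0953
  green wrinkled: (181 − 125.5625)² / 125.5625 = 24.4764
χ² = 4.9859 + 0.0013 + 1.0953 + 24.4764 = 30.5589 ≈ 30.559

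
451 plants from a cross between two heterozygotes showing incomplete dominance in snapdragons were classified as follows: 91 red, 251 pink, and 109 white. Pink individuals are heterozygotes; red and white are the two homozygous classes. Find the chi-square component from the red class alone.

4.196

With incomplete dominance, a heterozygote × heterozygote cross gives a 1:2:1 phenotypic ratio.
Expected counts for N = 451 under a 1:2:1 ratio (total parts = 4):
  red: 451 × 1/4 = 112.75
  pink: 451 × 2/4 = 225.5
  white: 451 × 1/4 = 112.75
Contribution of red: (91 − 112.75)² / 112.75 = 4.1957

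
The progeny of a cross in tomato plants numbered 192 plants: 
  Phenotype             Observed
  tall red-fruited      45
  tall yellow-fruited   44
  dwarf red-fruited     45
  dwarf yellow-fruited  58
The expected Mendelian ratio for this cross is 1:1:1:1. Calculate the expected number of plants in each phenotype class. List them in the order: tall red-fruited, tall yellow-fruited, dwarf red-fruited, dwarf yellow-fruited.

Expected counts for N = 192 under a 1:1:1:1 ratio (total parts = 4):
  tall red-fruited: 192 × 1/4 = 48
  tall yellow-fruited: 192 × 1/4 = 48
  dwarf red-fruited: 192 × 1/4 = 48
  dwarf yellow-fruited: 192 × 1/4 = 48

48, 48, 48, 48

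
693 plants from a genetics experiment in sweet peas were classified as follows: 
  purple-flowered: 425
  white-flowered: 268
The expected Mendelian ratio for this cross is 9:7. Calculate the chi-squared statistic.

Expected counts for N = 693 under a 9:7 ratio (total parts = 16):
  purple-flowered: 693 × 9/16 = 389.8125
  white-flowered: 693 × 7/16 = 303.1875
χ² = Σ (O − E)² / E
  purple-flowered: (425 − 389.8125)² / 389.8125 = 3.1763
  white-flowered: (268 − 303.1875)² / 303.1875 = 4.0838
χ² = 3.1763 + 4.0838 = 7.2601 ≈ 7.260

7.260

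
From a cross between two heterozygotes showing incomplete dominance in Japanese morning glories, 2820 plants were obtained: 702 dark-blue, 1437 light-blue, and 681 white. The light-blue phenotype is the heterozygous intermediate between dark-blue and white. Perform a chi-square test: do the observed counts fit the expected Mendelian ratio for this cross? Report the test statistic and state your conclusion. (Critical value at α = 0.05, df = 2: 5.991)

1.347; consistent

With incomplete dominance, a heterozygote × heterozygote cross gives a 1:2:1 phenotypic ratio.
The 1:2:1 ratio has 4 parts, so with N = 2820 the expected counts are:
  dark-blue: 2820 × 1/4 = 705
  light-blue: 2820 × 2/4 = 1410
  white: 2820 × 1/4 = 705
χ² = Σ (O − E)² / E
  dark-blue: (702 − 705)² / 705 = 0.0128
  light-blue: (1437 − 1410)² / 1410 = 0.5170
  white: (681 − 705)² / 705 = 0.8170
χ² = 0.0128 + 0.5170 + 0.8170 = 1.3468 ≈ 1.347
Degrees of freedom = 3 − 1 = 2; critical value at α = 0.05 is 5.991.
Since 1.347 < 5.991, we fail to reject the null hypothesis — the data are consistent with the 1:2:1 ratio.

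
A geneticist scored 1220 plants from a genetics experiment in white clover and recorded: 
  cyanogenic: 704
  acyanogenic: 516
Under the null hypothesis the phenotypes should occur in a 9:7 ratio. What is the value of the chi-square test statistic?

Expected counts for N = 1220 under a 9:7 ratio (total parts = 16):
  cyanogenic: 1220 × 9/16 = 686.25
  acyanogenic: 1220 × 7/16 = 533.75
χ² = Σ (O − E)² / E
  cyanogenic: (704 − 686.25)² / 686.25 = 0.4591
  acyanogenic: (516 − 533.75)² / 533.75 = 0.5903
χ² = 0.4591 + 0.5903 = 1.0494 ≈ 1.049

1.049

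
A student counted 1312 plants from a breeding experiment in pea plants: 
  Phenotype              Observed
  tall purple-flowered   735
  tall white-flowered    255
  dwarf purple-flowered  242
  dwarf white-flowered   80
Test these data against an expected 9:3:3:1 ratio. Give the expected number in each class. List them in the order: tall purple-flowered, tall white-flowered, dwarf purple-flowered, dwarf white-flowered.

738, 246, 246, 82

Total ratio parts = 16. Expected numbers out of 1312:
  tall purple-flowered: 1312 × 9/16 = 738
  tall white-flowered: 1312 × 3/16 = 246
  dwarf purple-flowered: 1312 × 3/16 = 246
  dwarf white-flowered: 1312 × 1/16 = 82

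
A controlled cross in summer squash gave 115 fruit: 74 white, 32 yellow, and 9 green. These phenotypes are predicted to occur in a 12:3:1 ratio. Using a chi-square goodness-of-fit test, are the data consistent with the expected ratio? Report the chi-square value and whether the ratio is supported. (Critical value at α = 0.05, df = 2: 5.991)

7.249; not consistent

The 12:3:1 ratio has 16 parts, so with N = 115 the expected counts are:
  white: 115 × 12/16 = 86.25
  yellow: 115 × 3/16 = 21.5625
  green: 115 × 1/16 = 7.1875
χ² = Σ (O − E)² / E
  white: (74 − 86.25)² / 86.25 = 1.7399
  yellow: (32 − 21.5625)² / 21.5625 = 5.0524
  green: (9 − 7.1875)² / 7.1875 = 0.4571
χ² = 1.7399 + 5.0524 + 0.4571 = 7.2494 ≈ 7.249
Degrees of freedom = 3 − 1 = 2; critical value at α = 0.05 is 5.991.
Since 7.249 > 5.991, we reject the null hypothesis — the data do not fit the 12:3:1 ratio.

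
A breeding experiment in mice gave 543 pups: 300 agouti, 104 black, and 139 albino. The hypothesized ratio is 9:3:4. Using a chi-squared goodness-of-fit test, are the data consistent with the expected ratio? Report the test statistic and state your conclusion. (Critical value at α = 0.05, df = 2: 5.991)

0.222; consistent

Total ratio parts = 16. Expected numbers out of 543:
  agouti: 543 × 9/16 = 305.4375
  black: 543 × 3/16 = 101.8125
  albino: 543 × 4/16 = 135.75
χ² = Σ (O − E)² / E
  agouti: (300 − 305.4375)² / 305.4375 = 0.0968
  black: (104 − 101.8125)² / 101.8125 = 0.0470
  albino: (139 − 135.75)² / 135.75 = 0.0778
χ² = 0.0968 + 0.0470 + 0.0778 = 0.2216 ≈ 0.222
Degrees of freedom = 3 − 1 = 2; critical value at α = 0.05 is 5.991.
Since 0.222 < 5.991, we fail to reject the null hypothesis — the data are consistent with the 9:3:4 ratio.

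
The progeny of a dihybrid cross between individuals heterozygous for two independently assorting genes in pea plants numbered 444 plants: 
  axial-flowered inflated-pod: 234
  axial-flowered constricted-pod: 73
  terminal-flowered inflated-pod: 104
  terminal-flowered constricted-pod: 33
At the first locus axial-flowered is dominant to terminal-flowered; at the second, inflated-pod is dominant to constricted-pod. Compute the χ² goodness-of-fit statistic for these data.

8.420

A dihybrid F₂ with independent assortment and complete dominance at both loci gives a 9:3:3:1 phenotypic ratio.
The 9:3:3:1 ratio has 16 parts, so with N = 444 the expected counts are:
  axial-flowered inflated-pod: 444 × 9/16 = 249.75
  axial-flowered constricted-pod: 444 × 3/16 = 83.25
  terminal-flowered inflated-pod: 444 × 3/16 = 83.25
  terminal-flowered constricted-pod: 444 × 1/16 = 27.75
χ² = Σ (O − E)² / E
  axial-flowered inflated-pod: (234 − 249.75)² / 249.75 = 0.9932
  axial-flowered constricted-pod: (73 − 83.25)² / 83.25 = 1.2620
  terminal-flowered inflated-pod: (104 − 83.25)² / 83.25 = 5.1719
  terminal-flowered constricted-pod: (33 − 27.75)² / 27.75 = 0.9932
χ² = 0.9932 + 1.2620 + 5.1719 + 0.9932 = 8.4203 ≈ 8.420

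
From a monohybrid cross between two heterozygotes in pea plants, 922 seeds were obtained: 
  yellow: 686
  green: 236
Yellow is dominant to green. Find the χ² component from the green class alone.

For a monohybrid cross between heterozygotes with complete dominance, the expected phenotypic ratio is 3:1.
Expected counts for N = 922 under a 3:1 ratio (total parts = 4):
  yellow: 922 × 3/4 = 691.5
  green: 922 × 1/4 = 230.5
Contribution of green: (236 − 230.5)² / 230.5 = 0.1312

0.131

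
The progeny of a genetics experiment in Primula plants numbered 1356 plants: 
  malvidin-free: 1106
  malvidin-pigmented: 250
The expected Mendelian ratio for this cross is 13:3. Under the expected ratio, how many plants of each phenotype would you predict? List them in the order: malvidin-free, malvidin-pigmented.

Under the 13:3 hypothesis (Σ ratio = 16, N = 1356):
  malvidin-free: 1356 × 13/16 = 1101.75
  malvidin-pigmented: 1356 × 3/16 = 254.25

1101.75, 254.25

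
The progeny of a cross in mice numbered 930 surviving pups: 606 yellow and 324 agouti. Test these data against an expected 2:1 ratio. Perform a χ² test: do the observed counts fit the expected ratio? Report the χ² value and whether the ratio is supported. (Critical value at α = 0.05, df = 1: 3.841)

Under the 2:1 hypothesis (Σ ratio = 3, N = 930):
  yellow: 930 × 2/3 = 620
  agouti: 930 × 1/3 = 310
χ² = Σ (O − E)² / E
  yellow: (606 − 620)² / 620 = 0.3161
  agouti: (324 − 310)² / 310 = 0.6323
χ² = 0.3161 + 0.6323 = 0.9484 ≈ 0.948
Degrees of freedom = 2 − 1 = 1; critical value at α = 0.05 is 3.841.
Since 0.948 < 3.841, we fail to reject the null hypothesis — the data are consistent with the 2:1 ratio.

0.948; consistent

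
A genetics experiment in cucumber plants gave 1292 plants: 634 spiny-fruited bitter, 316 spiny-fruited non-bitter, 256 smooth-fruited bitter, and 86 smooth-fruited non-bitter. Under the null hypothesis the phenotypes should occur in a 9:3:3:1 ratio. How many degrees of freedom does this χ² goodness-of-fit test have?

A goodness-of-fit test with 4 phenotype classes has df = 4 − 1 = 3.

3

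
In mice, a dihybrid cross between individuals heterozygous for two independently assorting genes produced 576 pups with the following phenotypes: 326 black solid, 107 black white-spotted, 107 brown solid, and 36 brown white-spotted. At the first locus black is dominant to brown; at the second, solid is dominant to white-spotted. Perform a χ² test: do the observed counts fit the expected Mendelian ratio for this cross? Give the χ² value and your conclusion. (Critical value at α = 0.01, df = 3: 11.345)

0.031; consistent

A dihybrid F₂ with independent assortment and complete dominance at both loci gives a 9:3:3:1 phenotypic ratio.
Total ratio parts = 16. Expected numbers out of 576:
  black solid: 576 × 9/16 = 324
  black white-spotted: 576 × 3/16 = 108
  brown solid: 576 × 3/16 = 108
  brown white-spotted: 576 × 1/16 = 36
χ² = Σ (O − E)² / E
  black solid: (326 − 324)² / 324 = 0.0123
  black white-spotted: (107 − 108)² / 108 = 0.0093
  brown solid: (107 − 108)² / 108 = 0.0093
  brown white-spotted: (36 − 36)² / 36 = 0.0000
χ² = 0.0123 + 0.0093 + 0.0093 + 0.0000 = 0.0309 ≈ 0.031
Degrees of freedom = 4 − 1 = 3; critical value at α = 0.01 is 11.345.
Since 0.031 < 11.345, we fail to reject the null hypothesis — the data are consistent with the 9:3:3:1 ratio.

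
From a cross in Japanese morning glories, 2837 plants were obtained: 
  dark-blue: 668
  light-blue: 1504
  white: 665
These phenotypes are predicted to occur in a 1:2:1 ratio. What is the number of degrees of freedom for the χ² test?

2

A goodness-of-fit test with 3 phenotype classes has df = 3 − 1 = 2.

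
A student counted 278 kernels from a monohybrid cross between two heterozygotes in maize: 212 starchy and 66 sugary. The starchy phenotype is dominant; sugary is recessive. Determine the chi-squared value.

0.235

For a monohybrid cross between heterozygotes with complete dominance, the expected phenotypic ratio is 3:1.
Expected counts for N = 278 under a 3:1 ratio (total parts = 4):
  starchy: 278 × 3/4 = 208.5
  sugary: 278 × 1/4 = 69.5
χ² = Σ (O − E)² / E
  starchy: (212 − 208.5)² / 208.5 = 0.0588
  sugary: (66 − 69.5)² / 69.5 = 0.1763
χ² = 0.0588 + 0.1763 = 0.2351 ≈ 0.235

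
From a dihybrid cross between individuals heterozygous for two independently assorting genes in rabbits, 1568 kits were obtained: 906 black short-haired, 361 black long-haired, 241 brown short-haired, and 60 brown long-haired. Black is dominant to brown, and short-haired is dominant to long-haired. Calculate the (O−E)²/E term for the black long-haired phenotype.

15.269

A dihybrid F₂ with independent assortment and complete dominance at both loci gives a 9:3:3:1 phenotypic ratio.
Under the 9:3:3:1 hypothesis (Σ ratio = 16, N = 1568):
  black short-haired: 1568 × 9/16 = 882
  black long-haired: 1568 × 3/16 = 294
  brown short-haired: 1568 × 3/16 = 294
  brown long-haired: 1568 × 1/16 = 98
Contribution of black long-haired: (361 − 294)² / 294 = 15.2687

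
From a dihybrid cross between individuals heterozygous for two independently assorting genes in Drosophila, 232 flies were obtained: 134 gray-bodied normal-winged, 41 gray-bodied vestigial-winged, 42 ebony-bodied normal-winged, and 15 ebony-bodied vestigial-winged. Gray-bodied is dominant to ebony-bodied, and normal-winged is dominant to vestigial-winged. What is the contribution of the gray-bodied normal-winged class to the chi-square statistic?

A dihybrid F₂ with independent assortment and complete dominance at both loci gives a 9:3:3:1 phenotypic ratio.
Total ratio parts = 16. Expected numbers out of 232:
  gray-bodied normal-winged: 232 × 9/16 = 130.5
  gray-bodied vestigial-winged: 232 × 3/16 = 43.5
  ebony-bodied normal-winged: 232 × 3/16 = 43.5
  ebony-bodied vestigial-winged: 232 × 1/16 = 14.5
Contribution of gray-bodied normal-winged: (134 − 130.5)² / 130.5 = 0.0939

0.094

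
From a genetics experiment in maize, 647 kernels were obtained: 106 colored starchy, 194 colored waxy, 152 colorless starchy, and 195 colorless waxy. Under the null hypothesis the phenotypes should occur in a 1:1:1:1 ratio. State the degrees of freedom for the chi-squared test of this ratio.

A goodness-of-fit test with 4 phenotype classes has df = 4 − 1 = 3.

3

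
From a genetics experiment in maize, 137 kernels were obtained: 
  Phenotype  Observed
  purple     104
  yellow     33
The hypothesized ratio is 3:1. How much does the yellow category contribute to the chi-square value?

0.046

Total ratio parts = 4. Expected numbers out of 137:
  purple: 137 × 3/4 = 102.75
  yellow: 137 × 1/4 = 34.25
Contribution of yellow: (33 − 34.25)² / 34.25 = 0.0456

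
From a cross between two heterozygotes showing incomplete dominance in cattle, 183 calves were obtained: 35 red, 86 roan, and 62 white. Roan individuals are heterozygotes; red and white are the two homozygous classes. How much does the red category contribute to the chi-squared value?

2.526

With incomplete dominance, a heterozygote × heterozygote cross gives a 1:2:1 phenotypic ratio.
Expected counts for N = 183 under a 1:2:1 ratio (total parts = 4):
  red: 183 × 1/4 = 45.75
  roan: 183 × 2/4 = 91.5
  white: 183 × 1/4 = 45.75
Contribution of red: (35 − 45.75)² / 45.75 = 2.5260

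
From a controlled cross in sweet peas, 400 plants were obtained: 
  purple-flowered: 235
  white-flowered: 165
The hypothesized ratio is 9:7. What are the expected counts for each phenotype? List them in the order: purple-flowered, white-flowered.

225, 175

The 9:7 ratio has 16 parts, so with N = 400 the expected counts are:
  purple-flowered: 400 × 9/16 = 225
  white-flowered: 400 × 7/16 = 175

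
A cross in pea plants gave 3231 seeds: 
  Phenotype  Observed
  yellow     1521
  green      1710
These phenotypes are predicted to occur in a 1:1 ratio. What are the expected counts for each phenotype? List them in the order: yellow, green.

Under the 1:1 hypothesis (Σ ratio = 2, N = 3231):
  yellow: 3231 × 1/2 = 1615.5
  green: 3231 × 1/2 = 1615.5

1615.5, 1615.5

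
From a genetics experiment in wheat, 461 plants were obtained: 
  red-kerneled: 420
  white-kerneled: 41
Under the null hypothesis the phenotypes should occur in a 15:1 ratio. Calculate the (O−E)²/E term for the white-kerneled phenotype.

5.155

Expected counts for N = 461 under a 15:1 ratio (total parts = 16):
  red-kerneled: 461 × 15/16 = 432.1875
  white-kerneled: 461 × 1/16 = 28.8125
Contribution of white-kerneled: (41 − 28.8125)² / 28.8125 = 5.1552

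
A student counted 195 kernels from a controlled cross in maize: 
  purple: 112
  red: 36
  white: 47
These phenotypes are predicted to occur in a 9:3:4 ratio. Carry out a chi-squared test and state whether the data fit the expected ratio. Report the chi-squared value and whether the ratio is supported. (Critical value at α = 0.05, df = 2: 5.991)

Under the 9:3:4 hypothesis (Σ ratio = 16, N = 195):
  purple: 195 × 9/16 = 109.6875
  red: 195 × 3/16 = 36.5625
  white: 195 × 4/16 = 48.75
χ² = Σ (O − E)² / E
  purple: (112 − 109.6875)² / 109.6875 = 0.0488
  red: (36 − 36.5625)² / 36.5625 = 0.0087
  white: (47 − 48.75)² / 48.75 = 0.0628
χ² = 0.0488 + 0.0087 + 0.0628 = 0.1203 ≈ 0.120
Degrees of freedom = 3 − 1 = 2; critical value at α = 0.05 is 5.991.
Since 0.120 < 5.991, we fail to reject the null hypothesis — the data are consistent with the 9:3:4 ratio.

0.120; consistent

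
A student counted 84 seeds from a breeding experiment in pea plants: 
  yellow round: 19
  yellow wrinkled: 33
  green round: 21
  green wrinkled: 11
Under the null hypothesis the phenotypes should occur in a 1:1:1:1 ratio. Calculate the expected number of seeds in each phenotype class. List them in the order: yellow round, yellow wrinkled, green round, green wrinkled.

Total ratio parts = 4. Expected numbers out of 84:
  yellow round: 84 × 1/4 = 21
  yellow wrinkled: 84 × 1/4 = 21
  green round: 84 × 1/4 = 21
  green wrinkled: 84 × 1/4 = 21

21, 21, 21, 21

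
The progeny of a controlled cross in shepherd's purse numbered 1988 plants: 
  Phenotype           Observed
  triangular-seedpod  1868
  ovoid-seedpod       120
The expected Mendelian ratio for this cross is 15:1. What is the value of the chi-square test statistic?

0.155

The 15:1 ratio has 16 parts, so with N = 1988 the expected counts are:
  triangular-seedpod: 1988 × 15/16 = 1863.75
  ovoid-seedpod: 1988 × 1/16 = 124.25
χ² = Σ (O − E)² / E
  triangular-seedpod: (1868 − 1863.75)² / 1863.75 = 0.0097
  ovoid-seedpod: (120 − 124.25)² / 124.25 = 0.1454
χ² = 0.0097 + 0.1454 = 0.1551 ≈ 0.155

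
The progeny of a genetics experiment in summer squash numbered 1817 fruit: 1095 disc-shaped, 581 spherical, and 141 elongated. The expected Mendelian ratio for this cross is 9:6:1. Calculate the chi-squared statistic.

26.621

Total ratio parts = 16. Expected numbers out of 1817:
  disc-shaped: 1817 × 9/16 = 1022.0625
  spherical: 1817 × 6/16 = 681.375
  elongated: 1817 × 1/16 = 113.5625
χ² = Σ (O − E)² / E
  disc-shaped: (1095 − 1022.0625)² / 1022.0625 = 5.2050
  spherical: (581 − 681.375)² / 681.375 = 14.7865
  elongated: (141 − 113.5625)² / 113.5625 = 6.6291
χ² = 5.2050 + 14.7865 + 6.6291 = 26.6206 ≈ 26.621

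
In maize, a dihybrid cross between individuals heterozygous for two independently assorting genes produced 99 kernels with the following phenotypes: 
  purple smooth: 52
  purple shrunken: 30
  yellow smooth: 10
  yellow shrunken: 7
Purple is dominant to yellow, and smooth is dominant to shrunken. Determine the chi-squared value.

A dihybrid F₂ with independent assortment and complete dominance at both loci gives a 9:3:3:1 phenotypic ratio.
Under the 9:3:3:1 hypothesis (Σ ratio = 16, N = 99):
  purple smooth: 99 × 9/16 = 55.6875
  purple shrunken: 99 × 3/16 = 18.5625
  yellow smooth: 99 × 3/16 = 18.5625
  yellow shrunken: 99 × 1/16 = 6.1875
χ² = Σ (O − E)² / E
  purple smooth: (52 − 55.6875)² / 55.6875 = 0.2442
  purple shrunken: (30 − 18.5625)² / 18.5625 = 7.0473
  yellow smooth: (10 − 18.5625)² / 18.5625 = 3.9497
  yellow shrunken: (7 − 6.1875)² / 6.1875 = 0.1067
χ² = 0.2442 + 7.0473 + 3.9497 + 0.1067 = 11.3479 ≈ 11.348

11.348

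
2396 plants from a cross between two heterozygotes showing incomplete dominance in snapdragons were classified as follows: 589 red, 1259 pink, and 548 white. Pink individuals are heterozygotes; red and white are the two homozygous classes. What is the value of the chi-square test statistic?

7.615

With incomplete dominance, a heterozygote × heterozygote cross gives a 1:2:1 phenotypic ratio.
Under the 1:2:1 hypothesis (Σ ratio = 4, N = 2396):
  red: 2396 × 1/4 = 599
  pink: 2396 × 2/4 = 1198
  white: 2396 × 1/4 = 599
χ² = Σ (O − E)² / E
  red: (589 − 599)² / 599 = 0.1669
  pink: (1259 − 1198)² / 1198 = 3.1060
  white: (548 − 599)² / 599 = 4.3422
χ² = 0.1669 + 3.1060 + 4.3422 = 7.6151 ≈ 7.615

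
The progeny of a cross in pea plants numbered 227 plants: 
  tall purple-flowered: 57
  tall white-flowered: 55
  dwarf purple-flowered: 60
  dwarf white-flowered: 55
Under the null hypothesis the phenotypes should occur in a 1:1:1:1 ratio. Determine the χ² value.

0.295

Total ratio parts = 4. Expected numbers out of 227:
  tall purple-flowered: 227 × 1/4 = 56.75
  tall white-flowered: 227 × 1/4 = 56.75
  dwarf purple-flowered: 227 × 1/4 = 56.75
  dwarf white-flowered: 227 × 1/4 = 56.75
χ² = Σ (O − E)² / E
  tall purple-flowered: (57 − 56.75)² / 56.75 = 0.0011
  tall white-flowered: (55 − 56.75)² / 56.75 = 0.0540
  dwarf purple-flowered: (60 − 56.75)² / 56.75 = 0.1861
  dwarf white-flowered: (55 − 56.75)² / 56.75 = 0.0540
χ² = 0.0011 + 0.0540 + 0.1861 + 0.0540 = 0.2952 ≈ 0.295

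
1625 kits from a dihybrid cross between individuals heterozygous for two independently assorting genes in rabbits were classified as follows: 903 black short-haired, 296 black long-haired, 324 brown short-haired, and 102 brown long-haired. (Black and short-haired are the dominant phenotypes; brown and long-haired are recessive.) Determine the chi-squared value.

1.608

A dihybrid F₂ with independent assortment and complete dominance at both loci gives a 9:3:3:1 phenotypic ratio.
The 9:3:3:1 ratio has 16 parts, so with N = 1625 the expected counts are:
  black short-haired: 1625 × 9/16 = 914.0625
  black long-haired: 1625 × 3/16 = 304.6875
  brown short-haired: 1625 × 3/16 = 304.6875
  brown long-haired: 1625 × 1/16 = 101.5625
χ² = Σ (O − E)² / E
  black short-haired: (903 − 914.0625)² / 914.0625 = 0.1339
  black long-haired: (296 − 304.6875)² / 304.6875 = 0.2477
  brown short-haired: (324 − 304.6875)² / 304.6875 = 1.2241
  brown long-haired: (102 − 101.5625)² / 101.5625 = 0.0019
χ² = 0.1339 + 0.2477 + 1.2241 + 0.0019 = 1.6076 ≈ 1.608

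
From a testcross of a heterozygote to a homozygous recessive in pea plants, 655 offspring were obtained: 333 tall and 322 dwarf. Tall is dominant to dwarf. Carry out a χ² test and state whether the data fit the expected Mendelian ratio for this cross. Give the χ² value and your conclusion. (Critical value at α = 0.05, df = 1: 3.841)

0.185; consistent

A testcross of a heterozygote (Aa × aa) gives a 1:1 phenotypic ratio.
The 1:1 ratio has 2 parts, so with N = 655 the expected counts are:
  tall: 655 × 1/2 = 327.5
  dwarf: 655 × 1/2 = 327.5
χ² = Σ (O − E)² / E
  tall: (333 − 327.5)² / 327.5 = 0.0924
  dwarf: (322 − 327.5)² / 327.5 = 0.0924
χ² = 0.0924 + 0.0924 = 0.1848 ≈ 0.185
Degrees of freedom = 2 − 1 = 1; critical value at α = 0.05 is 3.841.
Since 0.185 < 3.841, we fail to reject the null hypothesis — the data are consistent with the 1:1 ratio.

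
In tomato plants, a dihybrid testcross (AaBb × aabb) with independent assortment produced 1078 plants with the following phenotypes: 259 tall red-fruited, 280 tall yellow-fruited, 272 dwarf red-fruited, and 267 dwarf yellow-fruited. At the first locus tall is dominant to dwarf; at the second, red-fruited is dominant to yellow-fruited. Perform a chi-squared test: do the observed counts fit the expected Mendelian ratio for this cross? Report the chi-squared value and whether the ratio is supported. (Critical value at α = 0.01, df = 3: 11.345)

A dihybrid testcross with independent assortment gives a 1:1:1:1 ratio.
Expected counts for N = 1078 under a 1:1:1:1 ratio (total parts = 4):
  tall red-fruited: 1078 × 1/4 = 269.5
  tall yellow-fruited: 1078 × 1/4 = 269.5
  dwarf red-fruited: 1078 × 1/4 = 269.5
  dwarf yellow-fruited: 1078 × 1/4 = 269.5
χ² = Σ (O − E)² / E
  tall red-fruited: (259 − 269.5)² / 269.5 = 0.4091
  tall yellow-fruited: (280 − 269.5)² / 269.5 = 0.4091
  dwarf red-fruited: (272 − 269.5)² / 269.5 = 0.0232
  dwarf yellow-fruited: (267 − 269.5)² / 269.5 = 0.0232
χ² = 0.4091 + 0.4091 + 0.0232 + 0.0232 = 0.8646 ≈ 0.865
Degrees of freedom = 4 − 1 = 3; critical value at α = 0.01 is 11.345.
Since 0.865 < 11.345, we fail to reject the null hypothesis — the data are consistent with the 1:1:1:1 ratio.

0.865; consistent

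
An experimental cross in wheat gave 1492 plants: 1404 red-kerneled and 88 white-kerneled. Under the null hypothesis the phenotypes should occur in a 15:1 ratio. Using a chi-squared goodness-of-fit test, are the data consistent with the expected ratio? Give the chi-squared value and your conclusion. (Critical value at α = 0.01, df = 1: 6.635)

0.315; consistent

The 15:1 ratio has 16 parts, so with N = 1492 the expected counts are:
  red-kerneled: 1492 × 15/16 = 1398.75
  white-kerneled: 1492 × 1/16 = 93.25
χ² = Σ (O − E)² / E
  red-kerneled: (1404 − 1398.75)² / 1398.75 = 0.0197
  white-kerneled: (88 − 93.25)² / 93.25 = 0.2956
χ² = 0.0197 + 0.2956 = 0.3153 ≈ 0.315
Degrees of freedom = 2 − 1 = 1; critical value at α = 0.01 is 6.635.
Since 0.315 < 6.635, we fail to reject the null hypothesis — the data are consistent with the 15:1 ratio.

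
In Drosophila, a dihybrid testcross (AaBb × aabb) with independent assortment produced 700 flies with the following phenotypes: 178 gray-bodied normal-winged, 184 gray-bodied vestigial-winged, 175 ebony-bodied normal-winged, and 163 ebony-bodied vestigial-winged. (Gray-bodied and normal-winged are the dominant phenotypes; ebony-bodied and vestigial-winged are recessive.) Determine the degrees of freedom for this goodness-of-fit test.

3

A dihybrid testcross with independent assortment gives a 1:1:1:1 ratio.
A goodness-of-fit test with 4 phenotype classes has df = 4 − 1 = 3.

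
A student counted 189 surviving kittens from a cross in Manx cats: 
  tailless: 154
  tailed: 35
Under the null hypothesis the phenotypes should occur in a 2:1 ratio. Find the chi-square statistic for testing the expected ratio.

18.667

Expected counts for N = 189 under a 2:1 ratio (total parts = 3):
  tailless: 189 × 2/3 = 126
  tailed: 189 × 1/3 = 63
χ² = Σ (O − E)² / E
  tailless: (154 − 126)² / 126 = 6.2222
  tailed: (35 − 63)² / 63 = 12.4444
χ² = 6.2222 + 12.4444 = 18.6666 ≈ 18.667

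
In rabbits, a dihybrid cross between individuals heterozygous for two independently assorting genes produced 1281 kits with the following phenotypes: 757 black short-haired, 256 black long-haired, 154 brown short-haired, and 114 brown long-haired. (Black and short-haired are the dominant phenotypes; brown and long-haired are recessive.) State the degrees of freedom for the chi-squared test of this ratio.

3

A dihybrid F₂ with independent assortment and complete dominance at both loci gives a 9:3:3:1 phenotypic ratio.
A goodness-of-fit test with 4 phenotype classes has df = 4 − 1 = 3.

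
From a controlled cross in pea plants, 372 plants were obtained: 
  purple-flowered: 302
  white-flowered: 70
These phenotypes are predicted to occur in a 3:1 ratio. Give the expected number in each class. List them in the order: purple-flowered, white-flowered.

279, 93

Expected counts for N = 372 under a 3:1 ratio (total parts = 4):
  purple-flowered: 372 × 3/4 = 279
  white-flowered: 372 × 1/4 = 93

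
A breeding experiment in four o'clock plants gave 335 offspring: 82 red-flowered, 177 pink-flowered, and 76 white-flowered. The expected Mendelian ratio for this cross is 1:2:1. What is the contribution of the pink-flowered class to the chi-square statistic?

0.539

Total ratio parts = 4. Expected numbers out of 335:
  red-flowered: 335 × 1/4 = 83.75
  pink-flowered: 335 × 2/4 = 167.5
  white-flowered: 335 × 1/4 = 83.75
Contribution of pink-flowered: (177 − 167.5)² / 167.5 = 0.5388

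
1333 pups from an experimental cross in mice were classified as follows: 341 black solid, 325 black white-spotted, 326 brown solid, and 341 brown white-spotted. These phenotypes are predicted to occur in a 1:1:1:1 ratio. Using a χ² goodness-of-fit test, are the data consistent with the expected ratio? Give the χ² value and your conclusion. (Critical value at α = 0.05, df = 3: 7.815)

0.722; consistent

Total ratio parts = 4. Expected numbers out of 1333:
  black solid: 1333 × 1/4 = 333.25
  black white-spotted: 1333 × 1/4 = 333.25
  brown solid: 1333 × 1/4 = 333.25
  brown white-spotted: 1333 × 1/4 = 333.25
χ² = Σ (O − E)² / E
  black solid: (341 − 333.25)² / 333.25 = 0.1802
  black white-spotted: (325 − 333.25)² / 333.25 = 0.2042
  brown solid: (326 − 333.25)² / 333.25 = 0.1577
  brown white-spotted: (341 − 333.25)² / 333.25 = 0.1802
χ² = 0.1802 + 0.2042 + 0.1577 + 0.1802 = 0.7223 ≈ 0.722
Degrees of freedom = 4 − 1 = 3; critical value at α = 0.05 is 7.815.
Since 0.722 < 7.815, we fail to reject the null hypothesis — the data are consistent with the 1:1:1:1 ratio.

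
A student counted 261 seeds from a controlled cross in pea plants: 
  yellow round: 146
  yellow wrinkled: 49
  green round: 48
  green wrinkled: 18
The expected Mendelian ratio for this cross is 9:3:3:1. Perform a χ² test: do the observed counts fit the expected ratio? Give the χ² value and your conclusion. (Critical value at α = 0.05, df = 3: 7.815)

0.197; consistent

Total ratio parts = 16. Expected numbers out of 261:
  yellow round: 261 × 9/16 = 146.8125
  yellow wrinkled: 261 × 3/16 = 48.9375
  green round: 261 × 3/16 = 48.9375
  green wrinkled: 261 × 1/16 = 16.3125
χ² = Σ (O − E)² / E
  yellow round: (146 − 146.8125)² / 146.8125 = 0.0045
  yellow wrinkled: (49 − 48.9375)² / 48.9375 = 0.0001
  green round: (48 − 48.9375)² / 48.9375 = 0.0180
  green wrinkled: (18 − 16.3125)² / 16.3125 = 0.1746
χ² = 0.0045 + 0.0001 + 0.0180 + 0.1746 = 0.1972 ≈ 0.197
Degrees of freedom = 4 − 1 = 3; critical value at α = 0.05 is 7.815.
Since 0.197 < 7.815, we fail to reject the null hypothesis — the data are consistent with the 9:3:3:1 ratio.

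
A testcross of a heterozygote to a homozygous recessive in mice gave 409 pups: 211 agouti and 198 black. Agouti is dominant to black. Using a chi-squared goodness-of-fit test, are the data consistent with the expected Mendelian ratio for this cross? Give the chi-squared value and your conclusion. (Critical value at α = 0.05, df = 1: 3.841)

A testcross of a heterozygote (Aa × aa) gives a 1:1 phenotypic ratio.
Under the 1:1 hypothesis (Σ ratio = 2, N = 409):
  agouti: 409 × 1/2 = 204.5
  black: 409 × 1/2 = 204.5
χ² = Σ (O − E)² / E
  agouti: (211 − 204.5)² / 204.5 = 0.2066
  black: (198 − 204.5)² / 204.5 = 0.2066
χ² = 0.2066 + 0.2066 = 0.4132 ≈ 0.413
Degrees of freedom = 2 − 1 = 1; critical value at α = 0.05 is 3.841.
Since 0.413 < 3.841, we fail to reject the null hypothesis — the data are consistent with the 1:1 ratio.

0.413; consistent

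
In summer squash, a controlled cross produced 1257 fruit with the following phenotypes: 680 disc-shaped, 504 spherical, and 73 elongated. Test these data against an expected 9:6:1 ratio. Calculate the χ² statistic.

Expected counts for N = 1257 under a 9:6:1 ratio (total parts = 16):
  disc-shaped: 1257 × 9/16 = 707.0625
  spherical: 1257 × 6/16 = 471.375
  elongated: 1257 × 1/16 = 78.5625
χ² = Σ (O − E)² / E
  disc-shaped: (680 − 707.0625)² / 707.0625 = 1.0358
  spherical: (504 − 471.375)² / 471.375 = 2.2581
  elongated: (73 − 78.5625)² / 78.5625 = 0.3938
χ² = 1.0358 + 2.2581 + 0.3938 = 3.6877 ≈ 3.688

3.688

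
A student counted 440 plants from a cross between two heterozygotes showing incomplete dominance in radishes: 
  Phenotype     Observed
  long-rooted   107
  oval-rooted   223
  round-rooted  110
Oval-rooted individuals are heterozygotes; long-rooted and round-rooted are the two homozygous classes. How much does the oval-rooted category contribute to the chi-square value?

0.041

With incomplete dominance, a heterozygote × heterozygote cross gives a 1:2:1 phenotypic ratio.
Under the 1:2:1 hypothesis (Σ ratio = 4, N = 440):
  long-rooted: 440 × 1/4 = 110
  oval-rooted: 440 × 2/4 = 220
  round-rooted: 440 × 1/4 = 110
Contribution of oval-rooted: (223 − 220)² / 220 = 0.0409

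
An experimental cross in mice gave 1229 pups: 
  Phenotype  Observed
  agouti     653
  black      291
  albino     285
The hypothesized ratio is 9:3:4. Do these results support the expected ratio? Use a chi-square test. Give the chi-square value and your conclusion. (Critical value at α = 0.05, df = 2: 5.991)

19.651; not consistent

Under the 9:3:4 hypothesis (Σ ratio = 16, N = 1229):
  agouti: 1229 × 9/16 = 691.3125
  black: 1229 × 3/16 = 230.4375
  albino: 1229 × 4/16 = 307.25
χ² = Σ (O − E)² / E
  agouti: (653 − 691.3125)² / 691.3125 = 2.1233
  black: (291 − 230.4375)² / 230.4375 = 15.9168
  albino: (285 − 307.25)² / 307.25 = 1.6113
χ² = 2.1233 + 15.9168 + 1.6113 = 19.6514 ≈ 19.651
Degrees of freedom = 3 − 1 = 2; critical value at α = 0.05 is 5.991.
Since 19.651 > 5.991, we reject the null hypothesis — the data do not fit the 9:3:4 ratio.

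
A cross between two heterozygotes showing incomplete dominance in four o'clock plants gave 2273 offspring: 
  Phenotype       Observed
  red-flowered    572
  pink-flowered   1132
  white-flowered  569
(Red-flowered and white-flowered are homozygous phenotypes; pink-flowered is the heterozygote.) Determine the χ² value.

0.044

With incomplete dominance, a heterozygote × heterozygote cross gives a 1:2:1 phenotypic ratio.
Total ratio parts = 4. Expected numbers out of 2273:
  red-flowered: 2273 × 1/4 = 568.25
  pink-flowered: 2273 × 2/4 = 1136.5
  white-flowered: 2273 × 1/4 = 568.25
χ² = Σ (O − E)² / E
  red-flowered: (572 − 568.25)² / 568.25 = 0.0247
  pink-flowered: (1132 − 1136.5)² / 1136.5 = 0.0178
  white-flowered: (569 − 568.25)² / 568.25 = 0.0010
χ² = 0.0247 + 0.0178 + 0.0010 = 0.0435 ≈ 0.044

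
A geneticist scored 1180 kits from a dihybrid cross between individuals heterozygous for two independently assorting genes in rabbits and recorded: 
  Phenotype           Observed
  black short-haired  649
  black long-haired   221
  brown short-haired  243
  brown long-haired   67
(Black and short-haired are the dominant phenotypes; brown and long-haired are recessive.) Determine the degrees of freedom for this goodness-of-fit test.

3

A dihybrid F₂ with independent assortment and complete dominance at both loci gives a 9:3:3:1 phenotypic ratio.
A goodness-of-fit test with 4 phenotype classes has df = 4 − 1 = 3.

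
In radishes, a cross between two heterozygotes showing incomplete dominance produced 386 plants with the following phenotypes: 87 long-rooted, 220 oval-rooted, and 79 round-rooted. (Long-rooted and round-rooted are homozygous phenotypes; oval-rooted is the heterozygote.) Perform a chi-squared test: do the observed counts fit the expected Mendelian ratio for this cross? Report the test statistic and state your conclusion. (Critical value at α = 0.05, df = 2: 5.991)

With incomplete dominance, a heterozygote × heterozygote cross gives a 1:2:1 phenotypic ratio.
Total ratio parts = 4. Expected numbers out of 386:
  long-rooted: 386 × 1/4 = 96.5
  oval-rooted: 386 × 2/4 = 193
  round-rooted: 386 × 1/4 = 96.5
χ² = Σ (O − E)² / E
  long-rooted: (87 − 96.5)² / 96.5 = 0.9352
  oval-rooted: (220 − 193)² / 193 = 3.7772
  round-rooted: (79 − 96.5)² / 96.5 = 3.1736
χ² = 0.9352 + 3.7772 + 3.1736 = 7.886
Degrees of freedom = 3 − 1 = 2; critical value at α = 0.05 is 5.991.
Since 7.886 > 5.991, we reject the null hypothesis — the data do not fit the 1:2:1 ratio.

7.886; not consistent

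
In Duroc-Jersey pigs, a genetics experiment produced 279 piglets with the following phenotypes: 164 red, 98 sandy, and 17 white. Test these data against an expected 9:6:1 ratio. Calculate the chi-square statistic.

Expected counts for N = 279 under a 9:6:1 ratio (total parts = 16):
  red: 279 × 9/16 = 156.9375
  sandy: 279 × 6/16 = 104.625
  white: 279 × 1/16 = 17.4375
χ² = Σ (O − E)² / E
  red: (164 − 156.9375)² / 156.9375 = 0.3178
  sandy: (98 − 104.625)² / 104.625 = 0.4195
  white: (17 − 17.4375)² / 17.4375 = 0.0110
χ² = 0.3178 + 0.4195 + 0.0110 = 0.7483 ≈ 0.748

0.748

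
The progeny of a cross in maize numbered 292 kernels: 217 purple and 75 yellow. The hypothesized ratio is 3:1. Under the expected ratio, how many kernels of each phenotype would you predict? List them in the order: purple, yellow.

Total ratio parts = 4. Expected numbers out of 292:
  purple: 292 × 3/4 = 219
  yellow: 292 × 1/4 = 73

219, 73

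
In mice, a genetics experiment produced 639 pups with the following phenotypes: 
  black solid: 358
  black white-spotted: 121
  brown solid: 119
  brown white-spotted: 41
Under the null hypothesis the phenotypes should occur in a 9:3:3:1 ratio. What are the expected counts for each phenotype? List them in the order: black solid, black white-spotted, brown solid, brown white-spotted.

359.4375, 119.8125, 119.8125, 39.9375

The 9:3:3:1 ratio has 16 parts, so with N = 639 the expected counts are:
  black solid: 639 × 9/16 = 359.4375
  black white-spotted: 639 × 3/16 = 119.8125
  brown solid: 639 × 3/16 = 119.8125
  brown white-spotted: 639 × 1/16 = 39.9375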